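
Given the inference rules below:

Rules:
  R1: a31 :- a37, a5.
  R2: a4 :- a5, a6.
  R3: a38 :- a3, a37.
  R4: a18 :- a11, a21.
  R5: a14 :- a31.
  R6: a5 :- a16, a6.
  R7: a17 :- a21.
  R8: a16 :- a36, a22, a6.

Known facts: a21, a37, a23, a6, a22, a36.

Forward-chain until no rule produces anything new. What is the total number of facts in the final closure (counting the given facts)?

Round 1: R7 [a17 :- a21.]; R8 [a16 :- a36, a22, a6.]. New: a17, a16.
Round 2: R6 [a5 :- a16, a6.]. New: a5.
Round 3: R1 [a31 :- a37, a5.]; R2 [a4 :- a5, a6.]. New: a31, a4.
Round 4: R5 [a14 :- a31.]. New: a14.
Closure: {a14, a16, a17, a21, a22, a23, a31, a36, a37, a4, a5, a6} — 12 facts.

12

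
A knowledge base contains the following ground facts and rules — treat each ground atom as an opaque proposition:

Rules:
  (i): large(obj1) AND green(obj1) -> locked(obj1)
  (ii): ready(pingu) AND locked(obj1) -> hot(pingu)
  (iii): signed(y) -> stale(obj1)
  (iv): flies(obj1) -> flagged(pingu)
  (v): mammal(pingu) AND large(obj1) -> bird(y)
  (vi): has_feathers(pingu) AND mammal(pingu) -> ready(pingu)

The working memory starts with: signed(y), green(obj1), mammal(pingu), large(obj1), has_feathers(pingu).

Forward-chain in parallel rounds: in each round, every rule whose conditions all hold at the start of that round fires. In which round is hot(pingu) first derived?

2

Round 1 fires (i), (iii), (v), (vi), giving locked(obj1), stale(obj1), bird(y), ready(pingu).
Round 2 fires (ii), giving hot(pingu).
hot(pingu) first appears in round 2.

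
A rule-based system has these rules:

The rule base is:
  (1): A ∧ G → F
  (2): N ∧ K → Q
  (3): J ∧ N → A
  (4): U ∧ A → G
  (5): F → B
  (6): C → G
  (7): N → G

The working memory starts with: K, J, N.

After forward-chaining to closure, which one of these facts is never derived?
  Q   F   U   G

[1] (2) [N ∧ K → Q]; (3) [J ∧ N → A]; (7) [N → G]. ⇒ new: Q, A, G.
[2] (1) [A ∧ G → F]. ⇒ new: F.
[3] (5) [F → B]. ⇒ new: B.
Derived: G (round 1), F (round 2), Q (round 1). U never appears in any round.

U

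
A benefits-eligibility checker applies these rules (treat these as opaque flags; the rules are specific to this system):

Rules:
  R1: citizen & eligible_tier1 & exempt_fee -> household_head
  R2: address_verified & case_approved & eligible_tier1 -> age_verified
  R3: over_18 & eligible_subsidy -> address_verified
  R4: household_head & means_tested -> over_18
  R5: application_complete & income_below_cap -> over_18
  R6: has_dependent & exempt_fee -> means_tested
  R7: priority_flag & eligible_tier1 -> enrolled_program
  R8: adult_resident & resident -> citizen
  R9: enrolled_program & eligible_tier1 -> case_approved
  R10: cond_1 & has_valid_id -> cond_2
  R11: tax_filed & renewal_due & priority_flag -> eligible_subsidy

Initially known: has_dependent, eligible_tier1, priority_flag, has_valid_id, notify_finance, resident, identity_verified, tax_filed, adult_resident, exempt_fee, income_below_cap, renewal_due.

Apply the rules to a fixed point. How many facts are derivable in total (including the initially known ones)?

21

Round 1: R6 [has_dependent & exempt_fee -> means_tested]; R7 [priority_flag & eligible_tier1 -> enrolled_program]; R8 [adult_resident & resident -> citizen]; R11 [tax_filed & renewal_due & priority_flag -> eligible_subsidy]. New: means_tested, enrolled_program, citizen, eligible_subsidy.
Round 2: R1 [citizen & eligible_tier1 & exempt_fee -> household_head]; R9 [enrolled_program & eligible_tier1 -> case_approved]. New: household_head, case_approved.
Round 3: R4 [household_head & means_tested -> over_18]. New: over_18.
Round 4: R3 [over_18 & eligible_subsidy -> address_verified]. New: address_verified.
Round 5: R2 [address_verified & case_approved & eligible_tier1 -> age_verified]. New: age_verified.
Closure: {address_verified, adult_resident, age_verified, case_approved, citizen, eligible_subsidy, eligible_tier1, enrolled_program, exempt_fee, has_dependent, has_valid_id, household_head, identity_verified, income_below_cap, means_tested, notify_finance, over_18, priority_flag, renewal_due, resident, tax_filed} — 21 facts.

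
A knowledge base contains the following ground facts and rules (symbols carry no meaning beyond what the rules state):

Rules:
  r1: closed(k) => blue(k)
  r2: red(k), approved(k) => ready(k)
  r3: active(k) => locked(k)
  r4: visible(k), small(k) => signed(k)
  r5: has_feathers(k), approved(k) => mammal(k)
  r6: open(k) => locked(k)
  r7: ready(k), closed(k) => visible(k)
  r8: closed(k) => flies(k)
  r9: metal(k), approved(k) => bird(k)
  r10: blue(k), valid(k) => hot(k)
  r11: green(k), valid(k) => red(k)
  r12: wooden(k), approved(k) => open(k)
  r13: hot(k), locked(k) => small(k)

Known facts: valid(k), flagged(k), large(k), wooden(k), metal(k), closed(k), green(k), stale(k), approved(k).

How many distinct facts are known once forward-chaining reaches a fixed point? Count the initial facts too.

20

Round 1: r1 [closed(k) => blue(k)]; r8 [closed(k) => flies(k)]; r9 [metal(k), approved(k) => bird(k)]; r11 [green(k), valid(k) => red(k)]; r12 [wooden(k), approved(k) => open(k)]. Adds blue(k), flies(k), bird(k), red(k), open(k).
Round 2: r2 [red(k), approved(k) => ready(k)]; r6 [open(k) => locked(k)]; r10 [blue(k), valid(k) => hot(k)]. Adds ready(k), locked(k), hot(k).
Round 3: r7 [ready(k), closed(k) => visible(k)]; r13 [hot(k), locked(k) => small(k)]. Adds visible(k), small(k).
Round 4: r4 [visible(k), small(k) => signed(k)]. Adds signed(k).
Closure: {approved(k), bird(k), blue(k), closed(k), flagged(k), flies(k), green(k), hot(k), large(k), locked(k), metal(k), open(k), ready(k), red(k), signed(k), small(k), stale(k), valid(k), visible(k), wooden(k)} — 20 facts.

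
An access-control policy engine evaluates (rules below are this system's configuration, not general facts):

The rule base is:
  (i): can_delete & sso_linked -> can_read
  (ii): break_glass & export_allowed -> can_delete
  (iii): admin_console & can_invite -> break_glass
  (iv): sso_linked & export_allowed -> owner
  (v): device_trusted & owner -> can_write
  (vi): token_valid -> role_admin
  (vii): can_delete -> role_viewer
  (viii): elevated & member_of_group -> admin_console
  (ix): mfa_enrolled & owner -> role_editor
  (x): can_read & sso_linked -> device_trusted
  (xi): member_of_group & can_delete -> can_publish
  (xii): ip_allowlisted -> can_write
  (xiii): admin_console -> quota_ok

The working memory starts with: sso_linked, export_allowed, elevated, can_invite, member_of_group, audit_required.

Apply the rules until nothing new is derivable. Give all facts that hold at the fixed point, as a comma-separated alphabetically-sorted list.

Round 1: (iv) [sso_linked & export_allowed -> owner]; (viii) [elevated & member_of_group -> admin_console]. New: owner, admin_console.
Round 2: (iii) [admin_console & can_invite -> break_glass]; (xiii) [admin_console -> quota_ok]. New: break_glass, quota_ok.
Round 3: (ii) [break_glass & export_allowed -> can_delete]. New: can_delete.
Round 4: (i) [can_delete & sso_linked -> can_read]; (vii) [can_delete -> role_viewer]; (xi) [member_of_group & can_delete -> can_publish]. New: can_read, role_viewer, can_publish.
Round 5: (x) [can_read & sso_linked -> device_trusted]. New: device_trusted.
Round 6: (v) [device_trusted & owner -> can_write]. New: can_write.

admin_console, audit_required, break_glass, can_delete, can_invite, can_publish, can_read, can_write, device_trusted, elevated, export_allowed, member_of_group, owner, quota_ok, role_viewer, sso_linked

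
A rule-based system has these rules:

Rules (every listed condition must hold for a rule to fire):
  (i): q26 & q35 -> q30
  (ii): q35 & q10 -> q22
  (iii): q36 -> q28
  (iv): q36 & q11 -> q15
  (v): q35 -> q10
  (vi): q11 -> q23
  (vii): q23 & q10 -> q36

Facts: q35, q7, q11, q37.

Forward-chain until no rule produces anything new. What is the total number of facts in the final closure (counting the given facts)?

Round 1: (v) [q35 -> q10]; (vi) [q11 -> q23]. Adds q10, q23.
Round 2: (ii) [q35 & q10 -> q22]; (vii) [q23 & q10 -> q36]. Adds q22, q36.
Round 3: (iii) [q36 -> q28]; (iv) [q36 & q11 -> q15]. Adds q28, q15.
Closure: {q10, q11, q15, q22, q23, q28, q35, q36, q37, q7} — 10 facts.

10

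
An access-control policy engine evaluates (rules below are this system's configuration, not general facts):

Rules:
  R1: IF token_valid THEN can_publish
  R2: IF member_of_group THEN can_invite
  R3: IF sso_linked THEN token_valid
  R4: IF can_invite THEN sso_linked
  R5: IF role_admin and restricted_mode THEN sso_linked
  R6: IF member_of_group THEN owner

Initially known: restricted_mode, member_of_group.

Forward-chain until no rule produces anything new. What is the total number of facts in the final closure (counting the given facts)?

Round 1 fires R2, R6, giving can_invite, owner.
Round 2 fires R4, giving sso_linked.
Round 3 fires R3, giving token_valid.
Round 4 fires R1, giving can_publish.
Closure: {can_invite, can_publish, member_of_group, owner, restricted_mode, sso_linked, token_valid} — 7 facts.

7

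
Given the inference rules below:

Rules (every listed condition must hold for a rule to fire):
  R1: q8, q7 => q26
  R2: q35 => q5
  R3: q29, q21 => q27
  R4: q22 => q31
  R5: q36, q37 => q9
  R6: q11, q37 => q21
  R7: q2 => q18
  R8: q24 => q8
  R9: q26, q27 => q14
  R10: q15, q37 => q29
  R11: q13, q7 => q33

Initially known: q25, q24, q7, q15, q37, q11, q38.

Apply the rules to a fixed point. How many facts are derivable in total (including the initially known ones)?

Round 1: R6 [q11, q37 => q21]; R8 [q24 => q8]; R10 [q15, q37 => q29]. New: q21, q8, q29.
Round 2: R1 [q8, q7 => q26]; R3 [q29, q21 => q27]. New: q26, q27.
Round 3: R9 [q26, q27 => q14]. New: q14.
Closure: {q11, q14, q15, q21, q24, q25, q26, q27, q29, q37, q38, q7, q8} — 13 facts.

13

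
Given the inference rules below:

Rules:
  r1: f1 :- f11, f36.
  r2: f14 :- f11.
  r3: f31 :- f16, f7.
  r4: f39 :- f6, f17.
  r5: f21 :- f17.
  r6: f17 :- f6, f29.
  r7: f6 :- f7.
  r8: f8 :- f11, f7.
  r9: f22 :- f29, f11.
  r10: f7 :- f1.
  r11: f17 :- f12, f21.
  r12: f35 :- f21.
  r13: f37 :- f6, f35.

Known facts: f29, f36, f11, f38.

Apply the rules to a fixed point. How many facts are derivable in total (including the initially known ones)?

15

Round 1: r1 [f1 :- f11, f36.]; r2 [f14 :- f11.]; r9 [f22 :- f29, f11.]. New: f1, f14, f22.
Round 2: r10 [f7 :- f1.]. New: f7.
Round 3: r7 [f6 :- f7.]; r8 [f8 :- f11, f7.]. New: f6, f8.
Round 4: r6 [f17 :- f6, f29.]. New: f17.
Round 5: r4 [f39 :- f6, f17.]; r5 [f21 :- f17.]. New: f39, f21.
Round 6: r12 [f35 :- f21.]. New: f35.
Round 7: r13 [f37 :- f6, f35.]. New: f37.
Closure: {f1, f11, f14, f17, f21, f22, f29, f35, f36, f37, f38, f39, f6, f7, f8} — 15 facts.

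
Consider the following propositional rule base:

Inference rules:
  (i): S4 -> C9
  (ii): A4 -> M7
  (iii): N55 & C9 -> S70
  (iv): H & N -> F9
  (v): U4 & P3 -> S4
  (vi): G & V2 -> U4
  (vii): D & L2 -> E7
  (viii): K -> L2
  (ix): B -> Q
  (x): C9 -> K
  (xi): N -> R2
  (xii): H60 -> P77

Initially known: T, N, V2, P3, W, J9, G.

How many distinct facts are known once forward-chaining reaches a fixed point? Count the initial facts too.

13

Round 1 — (vi), (xi), derive U4, R2.
Round 2 — (v), derive S4.
Round 3 — (i), derive C9.
Round 4 — (x), derive K.
Round 5 — (viii), derive L2.
Closure: {C9, G, J9, K, L2, N, P3, R2, S4, T, U4, V2, W} — 13 facts.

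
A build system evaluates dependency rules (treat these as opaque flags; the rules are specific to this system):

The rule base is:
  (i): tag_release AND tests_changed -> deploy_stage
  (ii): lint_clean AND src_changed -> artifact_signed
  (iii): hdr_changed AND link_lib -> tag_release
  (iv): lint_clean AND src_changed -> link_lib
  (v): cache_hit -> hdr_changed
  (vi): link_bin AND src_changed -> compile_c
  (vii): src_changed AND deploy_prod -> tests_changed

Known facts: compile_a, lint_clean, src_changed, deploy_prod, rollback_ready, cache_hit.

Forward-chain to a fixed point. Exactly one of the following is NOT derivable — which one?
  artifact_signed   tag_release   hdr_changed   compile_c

compile_c

Round 1: (ii) [lint_clean AND src_changed -> artifact_signed]; (iv) [lint_clean AND src_changed -> link_lib]; (v) [cache_hit -> hdr_changed]; (vii) [src_changed AND deploy_prod -> tests_changed]. New: artifact_signed, link_lib, hdr_changed, tests_changed.
Round 2: (iii) [hdr_changed AND link_lib -> tag_release]. New: tag_release.
Round 3: (i) [tag_release AND tests_changed -> deploy_stage]. New: deploy_stage.
Derived: hdr_changed (round 1), artifact_signed (round 1), tag_release (round 2). compile_c never appears in any round.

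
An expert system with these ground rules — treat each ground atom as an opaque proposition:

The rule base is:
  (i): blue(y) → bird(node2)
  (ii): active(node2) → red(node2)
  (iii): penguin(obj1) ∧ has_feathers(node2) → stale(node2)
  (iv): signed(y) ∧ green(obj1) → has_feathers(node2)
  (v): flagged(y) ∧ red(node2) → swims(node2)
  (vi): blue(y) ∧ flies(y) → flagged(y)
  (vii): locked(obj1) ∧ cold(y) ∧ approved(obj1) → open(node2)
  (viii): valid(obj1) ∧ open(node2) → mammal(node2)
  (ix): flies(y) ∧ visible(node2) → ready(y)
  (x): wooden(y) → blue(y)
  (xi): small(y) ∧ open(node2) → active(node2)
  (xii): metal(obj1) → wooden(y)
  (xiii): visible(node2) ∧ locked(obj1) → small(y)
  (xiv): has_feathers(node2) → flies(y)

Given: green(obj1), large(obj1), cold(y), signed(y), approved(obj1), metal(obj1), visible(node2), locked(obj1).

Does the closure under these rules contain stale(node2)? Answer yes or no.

Round 1 fires (iv), (vii), (xii), (xiii), giving has_feathers(node2), open(node2), wooden(y), small(y).
Round 2 fires (x), (xi), (xiv), giving blue(y), active(node2), flies(y).
Round 3 fires (i), (ii), (vi), (ix), giving bird(node2), red(node2), flagged(y), ready(y).
Round 4 fires (v), giving swims(node2).
Fixed point reached. stale(node2) is concluded only by (iii); (iii) needs penguin(obj1) (never derived).

no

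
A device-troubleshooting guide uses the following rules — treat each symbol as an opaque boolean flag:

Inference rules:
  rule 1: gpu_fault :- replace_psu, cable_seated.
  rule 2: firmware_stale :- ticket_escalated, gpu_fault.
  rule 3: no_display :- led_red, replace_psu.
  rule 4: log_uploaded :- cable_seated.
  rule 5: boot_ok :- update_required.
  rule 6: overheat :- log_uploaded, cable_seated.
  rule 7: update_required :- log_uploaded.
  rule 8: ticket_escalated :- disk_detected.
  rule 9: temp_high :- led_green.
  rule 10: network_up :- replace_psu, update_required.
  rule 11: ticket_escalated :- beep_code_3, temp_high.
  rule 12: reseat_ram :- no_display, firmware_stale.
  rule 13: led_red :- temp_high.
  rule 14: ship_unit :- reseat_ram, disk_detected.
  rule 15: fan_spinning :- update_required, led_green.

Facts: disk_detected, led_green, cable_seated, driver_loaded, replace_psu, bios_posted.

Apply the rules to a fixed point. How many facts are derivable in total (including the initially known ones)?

Round 1: rule 1 [gpu_fault :- replace_psu, cable_seated.]; rule 4 [log_uploaded :- cable_seated.]; rule 8 [ticket_escalated :- disk_detected.]; rule 9 [temp_high :- led_green.]. Adds gpu_fault, log_uploaded, ticket_escalated, temp_high.
Round 2: rule 2 [firmware_stale :- ticket_escalated, gpu_fault.]; rule 6 [overheat :- log_uploaded, cable_seated.]; rule 7 [update_required :- log_uploaded.]; rule 13 [led_red :- temp_high.]. Adds firmware_stale, overheat, update_required, led_red.
Round 3: rule 3 [no_display :- led_red, replace_psu.]; rule 5 [boot_ok :- update_required.]; rule 10 [network_up :- replace_psu, update_required.]; rule 15 [fan_spinning :- update_required, led_green.]. Adds no_display, boot_ok, network_up, fan_spinning.
Round 4: rule 12 [reseat_ram :- no_display, firmware_stale.]. Adds reseat_ram.
Round 5: rule 14 [ship_unit :- reseat_ram, disk_detected.]. Adds ship_unit.
Closure: {bios_posted, boot_ok, cable_seated, disk_detected, driver_loaded, fan_spinning, firmware_stale, gpu_fault, led_green, led_red, log_uploaded, network_up, no_display, overheat, replace_psu, reseat_ram, ship_unit, temp_high, ticket_escalated, update_required} — 20 facts.

20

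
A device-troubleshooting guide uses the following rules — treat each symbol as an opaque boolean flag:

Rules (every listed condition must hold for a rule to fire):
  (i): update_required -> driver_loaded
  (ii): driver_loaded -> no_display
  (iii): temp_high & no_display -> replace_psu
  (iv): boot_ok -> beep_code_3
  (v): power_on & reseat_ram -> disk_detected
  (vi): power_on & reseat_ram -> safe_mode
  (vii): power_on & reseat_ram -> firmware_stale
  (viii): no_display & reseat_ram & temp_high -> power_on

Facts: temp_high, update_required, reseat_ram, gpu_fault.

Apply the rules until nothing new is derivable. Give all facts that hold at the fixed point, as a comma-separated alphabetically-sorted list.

Round 1 fires (i), giving driver_loaded.
Round 2 fires (ii), giving no_display.
Round 3 fires (iii), (viii), giving replace_psu, power_on.
Round 4 fires (v), (vi), (vii), giving disk_detected, safe_mode, firmware_stale.

disk_detected, driver_loaded, firmware_stale, gpu_fault, no_display, power_on, replace_psu, reseat_ram, safe_mode, temp_high, update_required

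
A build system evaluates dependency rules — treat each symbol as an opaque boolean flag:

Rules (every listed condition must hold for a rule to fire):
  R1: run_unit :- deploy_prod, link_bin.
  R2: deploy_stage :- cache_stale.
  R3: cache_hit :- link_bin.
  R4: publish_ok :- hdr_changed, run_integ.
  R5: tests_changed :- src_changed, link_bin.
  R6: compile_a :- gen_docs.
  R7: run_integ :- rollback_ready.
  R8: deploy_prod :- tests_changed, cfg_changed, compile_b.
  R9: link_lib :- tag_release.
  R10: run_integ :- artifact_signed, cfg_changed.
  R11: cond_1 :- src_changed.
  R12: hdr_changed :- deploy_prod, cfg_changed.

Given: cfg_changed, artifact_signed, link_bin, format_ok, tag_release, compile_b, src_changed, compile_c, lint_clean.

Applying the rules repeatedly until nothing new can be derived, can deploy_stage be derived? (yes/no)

Round 1: R3 [cache_hit :- link_bin.]; R5 [tests_changed :- src_changed, link_bin.]; R9 [link_lib :- tag_release.]; R10 [run_integ :- artifact_signed, cfg_changed.]; R11 [cond_1 :- src_changed.]. New: cache_hit, tests_changed, link_lib, run_integ, cond_1.
Round 2: R8 [deploy_prod :- tests_changed, cfg_changed, compile_b.]. New: deploy_prod.
Round 3: R1 [run_unit :- deploy_prod, link_bin.]; R12 [hdr_changed :- deploy_prod, cfg_changed.]. New: run_unit, hdr_changed.
Round 4: R4 [publish_ok :- hdr_changed, run_integ.]. New: publish_ok.
Fixed point reached. deploy_stage is concluded only by R2; R2 needs cache_stale (never derived).

no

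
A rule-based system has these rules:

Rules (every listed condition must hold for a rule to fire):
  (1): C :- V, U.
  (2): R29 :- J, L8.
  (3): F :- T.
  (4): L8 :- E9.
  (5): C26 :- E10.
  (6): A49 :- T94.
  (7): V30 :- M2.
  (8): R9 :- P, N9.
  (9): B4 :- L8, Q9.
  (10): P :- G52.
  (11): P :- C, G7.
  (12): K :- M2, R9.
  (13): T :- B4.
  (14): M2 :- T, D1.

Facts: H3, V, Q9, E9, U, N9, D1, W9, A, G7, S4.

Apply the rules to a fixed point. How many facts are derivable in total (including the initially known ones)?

21

Round 1 — (1), (4), derive C, L8.
Round 2 — (9), (11), derive B4, P.
Round 3 — (8), (13), derive R9, T.
Round 4 — (3), (14), derive F, M2.
Round 5 — (7), (12), derive V30, K.
Closure: {A, B4, C, D1, E9, F, G7, H3, K, L8, M2, N9, P, Q9, R9, S4, T, U, V, V30, W9} — 21 facts.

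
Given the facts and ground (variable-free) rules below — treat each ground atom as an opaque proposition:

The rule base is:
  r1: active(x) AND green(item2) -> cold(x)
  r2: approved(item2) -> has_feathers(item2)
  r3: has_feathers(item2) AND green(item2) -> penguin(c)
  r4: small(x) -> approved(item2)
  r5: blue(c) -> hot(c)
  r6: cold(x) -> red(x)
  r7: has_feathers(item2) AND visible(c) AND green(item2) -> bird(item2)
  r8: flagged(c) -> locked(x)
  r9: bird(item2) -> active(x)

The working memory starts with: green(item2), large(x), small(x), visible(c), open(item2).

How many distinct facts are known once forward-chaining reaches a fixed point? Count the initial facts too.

Round 1 — r4, derive approved(item2).
Round 2 — r2, derive has_feathers(item2).
Round 3 — r3, r7, derive penguin(c), bird(item2).
Round 4 — r9, derive active(x).
Round 5 — r1, derive cold(x).
Round 6 — r6, derive red(x).
Closure: {active(x), approved(item2), bird(item2), cold(x), green(item2), has_feathers(item2), large(x), open(item2), penguin(c), red(x), small(x), visible(c)} — 12 facts.

12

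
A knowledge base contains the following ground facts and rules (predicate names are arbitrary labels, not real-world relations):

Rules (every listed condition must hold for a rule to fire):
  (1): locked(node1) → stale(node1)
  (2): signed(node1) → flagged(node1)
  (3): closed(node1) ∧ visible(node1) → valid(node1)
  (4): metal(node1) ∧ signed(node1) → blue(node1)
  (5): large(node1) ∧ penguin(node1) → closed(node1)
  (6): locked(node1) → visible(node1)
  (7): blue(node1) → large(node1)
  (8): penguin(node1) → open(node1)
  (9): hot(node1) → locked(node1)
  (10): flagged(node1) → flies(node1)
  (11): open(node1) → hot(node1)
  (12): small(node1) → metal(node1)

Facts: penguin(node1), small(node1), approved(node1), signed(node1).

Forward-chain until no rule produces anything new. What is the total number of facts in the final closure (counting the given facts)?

16

[1] (2) [signed(node1) → flagged(node1)]; (8) [penguin(node1) → open(node1)]; (12) [small(node1) → metal(node1)]. ⇒ new: flagged(node1), open(node1), metal(node1).
[2] (4) [metal(node1) ∧ signed(node1) → blue(node1)]; (10) [flagged(node1) → flies(node1)]; (11) [open(node1) → hot(node1)]. ⇒ new: blue(node1), flies(node1), hot(node1).
[3] (7) [blue(node1) → large(node1)]; (9) [hot(node1) → locked(node1)]. ⇒ new: large(node1), locked(node1).
[4] (1) [locked(node1) → stale(node1)]; (5) [large(node1) ∧ penguin(node1) → closed(node1)]; (6) [locked(node1) → visible(node1)]. ⇒ new: stale(node1), closed(node1), visible(node1).
[5] (3) [closed(node1) ∧ visible(node1) → valid(node1)]. ⇒ new: valid(node1).
Closure: {approved(node1), blue(node1), closed(node1), flagged(node1), flies(node1), hot(node1), large(node1), locked(node1), metal(node1), open(node1), penguin(node1), signed(node1), small(node1), stale(node1), valid(node1), visible(node1)} — 16 facts.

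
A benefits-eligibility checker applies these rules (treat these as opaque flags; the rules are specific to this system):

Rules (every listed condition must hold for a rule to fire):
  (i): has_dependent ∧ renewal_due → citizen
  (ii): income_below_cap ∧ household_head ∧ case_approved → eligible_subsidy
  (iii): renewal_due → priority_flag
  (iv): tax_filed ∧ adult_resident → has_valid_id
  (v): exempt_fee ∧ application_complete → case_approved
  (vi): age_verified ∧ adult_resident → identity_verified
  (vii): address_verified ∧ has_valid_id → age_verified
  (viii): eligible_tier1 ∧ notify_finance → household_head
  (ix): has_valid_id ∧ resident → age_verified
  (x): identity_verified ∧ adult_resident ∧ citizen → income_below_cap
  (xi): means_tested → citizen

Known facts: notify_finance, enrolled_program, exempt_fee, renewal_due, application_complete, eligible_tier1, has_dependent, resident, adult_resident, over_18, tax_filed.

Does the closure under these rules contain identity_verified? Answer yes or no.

Round 1 — (i), (iii), (iv), (v), (viii), derive citizen, priority_flag, has_valid_id, case_approved, household_head.
Round 2 — (ix), derive age_verified.
Round 3 — (vi), derive identity_verified.
Round 4 — (x), derive income_below_cap.
Round 5 — (ii), derive eligible_subsidy.
identity_verified appears in round 3, so it is derivable.

yes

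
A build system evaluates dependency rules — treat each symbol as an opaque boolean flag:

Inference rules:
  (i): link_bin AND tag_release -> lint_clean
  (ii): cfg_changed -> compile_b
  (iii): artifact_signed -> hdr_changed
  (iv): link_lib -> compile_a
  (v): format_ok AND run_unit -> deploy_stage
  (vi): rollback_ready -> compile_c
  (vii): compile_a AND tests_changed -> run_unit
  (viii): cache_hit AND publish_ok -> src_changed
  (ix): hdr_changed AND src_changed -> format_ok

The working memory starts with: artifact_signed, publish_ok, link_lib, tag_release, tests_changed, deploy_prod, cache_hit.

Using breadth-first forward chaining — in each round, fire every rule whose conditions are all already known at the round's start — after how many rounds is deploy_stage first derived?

Round 1 — (iii), (iv), (viii), derive hdr_changed, compile_a, src_changed.
Round 2 — (vii), (ix), derive run_unit, format_ok.
Round 3 — (v), derive deploy_stage.
deploy_stage first appears in round 3.

3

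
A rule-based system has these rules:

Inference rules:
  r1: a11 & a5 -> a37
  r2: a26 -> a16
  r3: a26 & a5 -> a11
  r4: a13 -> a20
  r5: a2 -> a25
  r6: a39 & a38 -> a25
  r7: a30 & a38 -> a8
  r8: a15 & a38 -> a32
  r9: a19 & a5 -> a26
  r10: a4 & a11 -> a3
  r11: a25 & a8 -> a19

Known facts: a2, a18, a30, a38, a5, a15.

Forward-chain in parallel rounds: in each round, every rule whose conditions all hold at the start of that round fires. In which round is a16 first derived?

Round 1 — r5, r7, r8, derive a25, a8, a32.
Round 2 — r11, derive a19.
Round 3 — r9, derive a26.
Round 4 — r2, r3, derive a16, a11.
a16 first appears in round 4.

4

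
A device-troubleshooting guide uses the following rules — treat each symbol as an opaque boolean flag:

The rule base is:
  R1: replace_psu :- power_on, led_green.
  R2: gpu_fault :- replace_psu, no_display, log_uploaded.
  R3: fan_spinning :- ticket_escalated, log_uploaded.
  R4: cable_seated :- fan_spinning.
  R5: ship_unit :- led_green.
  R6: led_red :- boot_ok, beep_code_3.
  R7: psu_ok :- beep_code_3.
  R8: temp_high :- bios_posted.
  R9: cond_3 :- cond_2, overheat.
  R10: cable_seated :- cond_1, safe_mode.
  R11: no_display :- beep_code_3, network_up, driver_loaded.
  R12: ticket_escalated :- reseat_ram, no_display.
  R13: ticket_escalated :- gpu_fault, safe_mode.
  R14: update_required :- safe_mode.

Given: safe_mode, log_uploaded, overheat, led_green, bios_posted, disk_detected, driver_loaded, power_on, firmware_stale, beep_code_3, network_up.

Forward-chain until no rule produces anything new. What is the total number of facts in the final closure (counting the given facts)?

21

Round 1: R1 [replace_psu :- power_on, led_green.]; R5 [ship_unit :- led_green.]; R7 [psu_ok :- beep_code_3.]; R8 [temp_high :- bios_posted.]; R11 [no_display :- beep_code_3, network_up, driver_loaded.]; R14 [update_required :- safe_mode.]. New: replace_psu, ship_unit, psu_ok, temp_high, no_display, update_required.
Round 2: R2 [gpu_fault :- replace_psu, no_display, log_uploaded.]. New: gpu_fault.
Round 3: R13 [ticket_escalated :- gpu_fault, safe_mode.]. New: ticket_escalated.
Round 4: R3 [fan_spinning :- ticket_escalated, log_uploaded.]. New: fan_spinning.
Round 5: R4 [cable_seated :- fan_spinning.]. New: cable_seated.
Closure: {beep_code_3, bios_posted, cable_seated, disk_detected, driver_loaded, fan_spinning, firmware_stale, gpu_fault, led_green, log_uploaded, network_up, no_display, overheat, power_on, psu_ok, replace_psu, safe_mode, ship_unit, temp_high, ticket_escalated, update_required} — 21 facts.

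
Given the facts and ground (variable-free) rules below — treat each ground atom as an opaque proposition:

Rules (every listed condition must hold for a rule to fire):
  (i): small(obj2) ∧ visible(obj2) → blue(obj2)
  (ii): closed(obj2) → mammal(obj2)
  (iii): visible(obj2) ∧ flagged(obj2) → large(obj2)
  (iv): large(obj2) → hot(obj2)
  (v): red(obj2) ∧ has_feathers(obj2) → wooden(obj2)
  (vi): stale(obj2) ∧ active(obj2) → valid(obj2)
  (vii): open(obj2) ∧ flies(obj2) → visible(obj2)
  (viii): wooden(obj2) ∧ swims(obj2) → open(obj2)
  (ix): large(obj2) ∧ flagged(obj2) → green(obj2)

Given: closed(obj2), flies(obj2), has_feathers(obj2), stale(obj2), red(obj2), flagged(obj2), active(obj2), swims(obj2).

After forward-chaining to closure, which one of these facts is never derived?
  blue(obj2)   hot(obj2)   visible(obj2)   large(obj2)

Round 1: (ii) [closed(obj2) → mammal(obj2)]; (v) [red(obj2) ∧ has_feathers(obj2) → wooden(obj2)]; (vi) [stale(obj2) ∧ active(obj2) → valid(obj2)]. Adds mammal(obj2), wooden(obj2), valid(obj2).
Round 2: (viii) [wooden(obj2) ∧ swims(obj2) → open(obj2)]. Adds open(obj2).
Round 3: (vii) [open(obj2) ∧ flies(obj2) → visible(obj2)]. Adds visible(obj2).
Round 4: (iii) [visible(obj2) ∧ flagged(obj2) → large(obj2)]. Adds large(obj2).
Round 5: (iv) [large(obj2) → hot(obj2)]; (ix) [large(obj2) ∧ flagged(obj2) → green(obj2)]. Adds hot(obj2), green(obj2).
Derived: large(obj2) (round 4), visible(obj2) (round 3), hot(obj2) (round 5). blue(obj2) never appears in any round.

blue(obj2)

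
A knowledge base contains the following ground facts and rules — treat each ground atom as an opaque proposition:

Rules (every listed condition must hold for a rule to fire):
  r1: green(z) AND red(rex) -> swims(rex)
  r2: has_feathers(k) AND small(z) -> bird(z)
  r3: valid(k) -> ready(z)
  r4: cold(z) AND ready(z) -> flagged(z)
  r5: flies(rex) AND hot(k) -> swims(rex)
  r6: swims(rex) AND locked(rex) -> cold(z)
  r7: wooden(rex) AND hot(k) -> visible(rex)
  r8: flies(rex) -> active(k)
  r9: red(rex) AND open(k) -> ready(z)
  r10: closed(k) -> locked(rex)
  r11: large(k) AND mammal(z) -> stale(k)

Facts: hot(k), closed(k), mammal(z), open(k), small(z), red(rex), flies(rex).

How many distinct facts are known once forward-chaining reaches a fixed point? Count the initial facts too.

13

Round 1: r5 [flies(rex) AND hot(k) -> swims(rex)]; r8 [flies(rex) -> active(k)]; r9 [red(rex) AND open(k) -> ready(z)]; r10 [closed(k) -> locked(rex)]. New: swims(rex), active(k), ready(z), locked(rex).
Round 2: r6 [swims(rex) AND locked(rex) -> cold(z)]. New: cold(z).
Round 3: r4 [cold(z) AND ready(z) -> flagged(z)]. New: flagged(z).
Closure: {active(k), closed(k), cold(z), flagged(z), flies(rex), hot(k), locked(rex), mammal(z), open(k), ready(z), red(rex), small(z), swims(rex)} — 13 facts.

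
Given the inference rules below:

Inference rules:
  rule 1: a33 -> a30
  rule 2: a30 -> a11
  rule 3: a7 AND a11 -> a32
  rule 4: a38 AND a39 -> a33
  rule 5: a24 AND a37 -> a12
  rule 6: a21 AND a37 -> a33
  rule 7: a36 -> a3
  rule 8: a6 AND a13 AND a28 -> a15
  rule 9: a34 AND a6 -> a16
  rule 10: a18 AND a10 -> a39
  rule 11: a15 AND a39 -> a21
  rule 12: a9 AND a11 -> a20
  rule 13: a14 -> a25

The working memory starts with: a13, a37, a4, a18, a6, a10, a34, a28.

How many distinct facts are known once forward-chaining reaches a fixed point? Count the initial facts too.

[1] rule 8 [a6 AND a13 AND a28 -> a15]; rule 9 [a34 AND a6 -> a16]; rule 10 [a18 AND a10 -> a39]. ⇒ new: a15, a16, a39.
[2] rule 11 [a15 AND a39 -> a21]. ⇒ new: a21.
[3] rule 6 [a21 AND a37 -> a33]. ⇒ new: a33.
[4] rule 1 [a33 -> a30]. ⇒ new: a30.
[5] rule 2 [a30 -> a11]. ⇒ new: a11.
Closure: {a10, a11, a13, a15, a16, a18, a21, a28, a30, a33, a34, a37, a39, a4, a6} — 15 facts.

15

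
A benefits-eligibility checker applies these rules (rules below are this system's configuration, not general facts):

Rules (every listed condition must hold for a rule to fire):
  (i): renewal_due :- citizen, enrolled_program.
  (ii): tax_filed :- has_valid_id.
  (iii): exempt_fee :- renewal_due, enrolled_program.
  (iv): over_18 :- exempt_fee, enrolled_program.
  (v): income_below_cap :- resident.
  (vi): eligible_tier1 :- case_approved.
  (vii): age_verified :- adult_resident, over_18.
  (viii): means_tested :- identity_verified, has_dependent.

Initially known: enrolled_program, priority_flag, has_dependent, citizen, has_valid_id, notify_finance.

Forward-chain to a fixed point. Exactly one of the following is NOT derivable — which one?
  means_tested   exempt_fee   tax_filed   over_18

means_tested

Round 1: (i) [renewal_due :- citizen, enrolled_program.]; (ii) [tax_filed :- has_valid_id.]. New: renewal_due, tax_filed.
Round 2: (iii) [exempt_fee :- renewal_due, enrolled_program.]. New: exempt_fee.
Round 3: (iv) [over_18 :- exempt_fee, enrolled_program.]. New: over_18.
Derived: over_18 (round 3), tax_filed (round 1), exempt_fee (round 2). means_tested never appears in any round.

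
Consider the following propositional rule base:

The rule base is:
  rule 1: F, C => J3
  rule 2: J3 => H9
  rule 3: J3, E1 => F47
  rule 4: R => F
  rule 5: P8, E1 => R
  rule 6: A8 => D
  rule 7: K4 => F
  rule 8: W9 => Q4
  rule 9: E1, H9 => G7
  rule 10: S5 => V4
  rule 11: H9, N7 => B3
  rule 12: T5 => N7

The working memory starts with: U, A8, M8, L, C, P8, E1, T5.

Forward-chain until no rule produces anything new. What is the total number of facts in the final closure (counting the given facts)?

17

Round 1: rule 5 [P8, E1 => R]; rule 6 [A8 => D]; rule 12 [T5 => N7]. Adds R, D, N7.
Round 2: rule 4 [R => F]. Adds F.
Round 3: rule 1 [F, C => J3]. Adds J3.
Round 4: rule 2 [J3 => H9]; rule 3 [J3, E1 => F47]. Adds H9, F47.
Round 5: rule 9 [E1, H9 => G7]; rule 11 [H9, N7 => B3]. Adds G7, B3.
Closure: {A8, B3, C, D, E1, F, F47, G7, H9, J3, L, M8, N7, P8, R, T5, U} — 17 facts.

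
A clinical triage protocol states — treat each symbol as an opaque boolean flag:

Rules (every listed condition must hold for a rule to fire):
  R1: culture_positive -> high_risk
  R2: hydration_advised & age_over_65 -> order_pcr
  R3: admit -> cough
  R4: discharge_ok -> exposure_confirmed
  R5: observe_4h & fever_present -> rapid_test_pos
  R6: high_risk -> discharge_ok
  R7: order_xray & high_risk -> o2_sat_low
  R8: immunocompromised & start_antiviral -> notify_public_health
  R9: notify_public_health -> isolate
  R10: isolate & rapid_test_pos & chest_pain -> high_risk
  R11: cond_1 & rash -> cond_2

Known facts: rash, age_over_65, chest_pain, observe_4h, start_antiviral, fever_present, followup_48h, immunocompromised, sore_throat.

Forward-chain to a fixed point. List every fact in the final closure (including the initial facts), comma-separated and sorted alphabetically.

Round 1 — R5, R8, derive rapid_test_pos, notify_public_health.
Round 2 — R9, derive isolate.
Round 3 — R10, derive high_risk.
Round 4 — R6, derive discharge_ok.
Round 5 — R4, derive exposure_confirmed.

age_over_65, chest_pain, discharge_ok, exposure_confirmed, fever_present, followup_48h, high_risk, immunocompromised, isolate, notify_public_health, observe_4h, rapid_test_pos, rash, sore_throat, start_antiviral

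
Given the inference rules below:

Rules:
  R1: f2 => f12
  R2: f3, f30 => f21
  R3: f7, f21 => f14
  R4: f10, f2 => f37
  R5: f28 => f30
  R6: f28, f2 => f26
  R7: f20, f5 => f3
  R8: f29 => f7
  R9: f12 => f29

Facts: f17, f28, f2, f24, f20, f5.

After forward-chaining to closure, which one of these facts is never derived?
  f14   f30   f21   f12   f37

Round 1: R1 [f2 => f12]; R5 [f28 => f30]; R6 [f28, f2 => f26]; R7 [f20, f5 => f3]. Adds f12, f30, f26, f3.
Round 2: R2 [f3, f30 => f21]; R9 [f12 => f29]. Adds f21, f29.
Round 3: R8 [f29 => f7]. Adds f7.
Round 4: R3 [f7, f21 => f14]. Adds f14.
Derived: f14 (round 4), f21 (round 2), f30 (round 1), f12 (round 1). f37 never appears in any round.

f37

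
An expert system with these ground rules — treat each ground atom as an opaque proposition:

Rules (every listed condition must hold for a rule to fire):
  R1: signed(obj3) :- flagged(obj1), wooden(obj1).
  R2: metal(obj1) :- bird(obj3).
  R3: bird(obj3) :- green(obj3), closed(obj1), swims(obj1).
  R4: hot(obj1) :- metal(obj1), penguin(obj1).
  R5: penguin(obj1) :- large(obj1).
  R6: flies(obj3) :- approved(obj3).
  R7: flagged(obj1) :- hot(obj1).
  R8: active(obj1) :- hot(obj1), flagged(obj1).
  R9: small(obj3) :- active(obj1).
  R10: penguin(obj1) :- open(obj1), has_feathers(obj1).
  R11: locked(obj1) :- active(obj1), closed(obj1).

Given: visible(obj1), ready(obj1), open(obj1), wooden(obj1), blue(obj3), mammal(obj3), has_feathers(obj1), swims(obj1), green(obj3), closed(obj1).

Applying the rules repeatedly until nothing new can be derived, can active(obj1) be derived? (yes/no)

Round 1 fires R3, R10, giving bird(obj3), penguin(obj1).
Round 2 fires R2, giving metal(obj1).
Round 3 fires R4, giving hot(obj1).
Round 4 fires R7, giving flagged(obj1).
Round 5 fires R1, R8, giving signed(obj3), active(obj1).
Round 6 fires R9, R11, giving small(obj3), locked(obj1).
active(obj1) appears in round 5, so it is derivable.

yes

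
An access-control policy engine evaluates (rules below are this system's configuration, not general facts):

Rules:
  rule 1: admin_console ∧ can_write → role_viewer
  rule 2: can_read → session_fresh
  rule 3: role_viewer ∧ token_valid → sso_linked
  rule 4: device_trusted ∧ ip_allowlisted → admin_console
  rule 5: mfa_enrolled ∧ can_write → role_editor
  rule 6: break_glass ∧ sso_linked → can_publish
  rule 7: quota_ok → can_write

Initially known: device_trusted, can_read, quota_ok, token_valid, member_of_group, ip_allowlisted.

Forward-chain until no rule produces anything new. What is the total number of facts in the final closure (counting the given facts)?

Round 1 — rule 2, rule 4, rule 7, derive session_fresh, admin_console, can_write.
Round 2 — rule 1, derive role_viewer.
Round 3 — rule 3, derive sso_linked.
Closure: {admin_console, can_read, can_write, device_trusted, ip_allowlisted, member_of_group, quota_ok, role_viewer, session_fresh, sso_linked, token_valid} — 11 facts.

11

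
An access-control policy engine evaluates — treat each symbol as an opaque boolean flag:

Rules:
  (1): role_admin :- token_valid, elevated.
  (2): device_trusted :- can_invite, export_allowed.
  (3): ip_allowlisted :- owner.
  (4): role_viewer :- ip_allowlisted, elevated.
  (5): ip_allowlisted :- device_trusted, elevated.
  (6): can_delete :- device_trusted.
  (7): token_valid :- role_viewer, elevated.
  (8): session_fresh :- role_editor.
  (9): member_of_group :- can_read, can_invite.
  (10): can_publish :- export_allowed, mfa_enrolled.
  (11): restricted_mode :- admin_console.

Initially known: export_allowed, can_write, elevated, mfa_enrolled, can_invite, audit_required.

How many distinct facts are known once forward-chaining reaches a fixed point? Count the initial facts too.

[1] (2) [device_trusted :- can_invite, export_allowed.]; (10) [can_publish :- export_allowed, mfa_enrolled.]. ⇒ new: device_trusted, can_publish.
[2] (5) [ip_allowlisted :- device_trusted, elevated.]; (6) [can_delete :- device_trusted.]. ⇒ new: ip_allowlisted, can_delete.
[3] (4) [role_viewer :- ip_allowlisted, elevated.]. ⇒ new: role_viewer.
[4] (7) [token_valid :- role_viewer, elevated.]. ⇒ new: token_valid.
[5] (1) [role_admin :- token_valid, elevated.]. ⇒ new: role_admin.
Closure: {audit_required, can_delete, can_invite, can_publish, can_write, device_trusted, elevated, export_allowed, ip_allowlisted, mfa_enrolled, role_admin, role_viewer, token_valid} — 13 facts.

13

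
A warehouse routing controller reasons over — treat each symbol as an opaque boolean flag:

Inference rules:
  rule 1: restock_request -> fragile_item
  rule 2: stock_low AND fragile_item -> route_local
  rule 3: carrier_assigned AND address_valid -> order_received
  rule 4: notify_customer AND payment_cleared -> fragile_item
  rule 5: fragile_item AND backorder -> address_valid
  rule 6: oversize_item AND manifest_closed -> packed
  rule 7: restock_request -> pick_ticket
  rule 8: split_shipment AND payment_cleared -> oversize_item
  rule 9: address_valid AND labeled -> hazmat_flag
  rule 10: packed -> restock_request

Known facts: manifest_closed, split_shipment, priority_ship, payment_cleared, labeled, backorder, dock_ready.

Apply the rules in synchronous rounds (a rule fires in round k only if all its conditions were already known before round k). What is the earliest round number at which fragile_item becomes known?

Round 1 — rule 8, derive oversize_item.
Round 2 — rule 6, derive packed.
Round 3 — rule 10, derive restock_request.
Round 4 — rule 1, rule 7, derive fragile_item, pick_ticket.
fragile_item first appears in round 4.

4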